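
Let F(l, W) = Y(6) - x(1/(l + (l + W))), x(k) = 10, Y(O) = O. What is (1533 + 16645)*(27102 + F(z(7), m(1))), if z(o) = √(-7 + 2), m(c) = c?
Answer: 492587444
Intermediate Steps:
z(o) = I*√5 (z(o) = √(-5) = I*√5)
F(l, W) = -4 (F(l, W) = 6 - 1*10 = 6 - 10 = -4)
(1533 + 16645)*(27102 + F(z(7), m(1))) = (1533 + 16645)*(27102 - 4) = 18178*27098 = 492587444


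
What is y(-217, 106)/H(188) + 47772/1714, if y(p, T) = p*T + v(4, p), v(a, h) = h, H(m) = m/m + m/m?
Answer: -19850911/1714 ≈ -11582.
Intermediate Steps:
H(m) = 2 (H(m) = 1 + 1 = 2)
y(p, T) = p + T*p (y(p, T) = p*T + p = T*p + p = p + T*p)
y(-217, 106)/H(188) + 47772/1714 = -217*(1 + 106)/2 + 47772/1714 = -217*107*(½) + 47772*(1/1714) = -23219*½ + 23886/857 = -23219/2 + 23886/857 = -19850911/1714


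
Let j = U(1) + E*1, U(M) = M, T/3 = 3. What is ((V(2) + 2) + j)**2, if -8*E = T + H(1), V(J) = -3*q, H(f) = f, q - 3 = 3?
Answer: 4225/16 ≈ 264.06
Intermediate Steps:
T = 9 (T = 3*3 = 9)
q = 6 (q = 3 + 3 = 6)
V(J) = -18 (V(J) = -3*6 = -18)
E = -5/4 (E = -(9 + 1)/8 = -1/8*10 = -5/4 ≈ -1.2500)
j = -1/4 (j = 1 - 5/4*1 = 1 - 5/4 = -1/4 ≈ -0.25000)
((V(2) + 2) + j)**2 = ((-18 + 2) - 1/4)**2 = (-16 - 1/4)**2 = (-65/4)**2 = 4225/16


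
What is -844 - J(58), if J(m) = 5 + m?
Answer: -907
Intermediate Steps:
-844 - J(58) = -844 - (5 + 58) = -844 - 1*63 = -844 - 63 = -907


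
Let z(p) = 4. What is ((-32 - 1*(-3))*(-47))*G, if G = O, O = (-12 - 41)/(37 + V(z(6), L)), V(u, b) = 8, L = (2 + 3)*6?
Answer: -72239/45 ≈ -1605.3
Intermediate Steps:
L = 30 (L = 5*6 = 30)
O = -53/45 (O = (-12 - 41)/(37 + 8) = -53/45 ≈ -1.1778)
G = -53/45 ≈ -1.1778
((-32 - 1*(-3))*(-47))*G = ((-32 - 1*(-3))*(-47))*(-53/45) = ((-32 + 3)*(-47))*(-53/45) = -29*(-47)*(-53/45) = 1363*(-53/45) = -72239/45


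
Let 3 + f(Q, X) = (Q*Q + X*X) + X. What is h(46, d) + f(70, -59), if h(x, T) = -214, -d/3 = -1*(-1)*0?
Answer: 8105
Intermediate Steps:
f(Q, X) = -3 + X + Q² + X² (f(Q, X) = -3 + ((Q*Q + X*X) + X) = -3 + ((Q² + X²) + X) = -3 + (X + Q² + X²) = -3 + X + Q² + X²)
d = 0 (d = -3*(-1*(-1))*0 = -3*0 = 0)
h(46, d) + f(70, -59) = -214 + (-3 - 59 + 70² + (-59)²) = -214 + (-3 - 59 + 4900 + 3481) = -214 + 8319 = 8105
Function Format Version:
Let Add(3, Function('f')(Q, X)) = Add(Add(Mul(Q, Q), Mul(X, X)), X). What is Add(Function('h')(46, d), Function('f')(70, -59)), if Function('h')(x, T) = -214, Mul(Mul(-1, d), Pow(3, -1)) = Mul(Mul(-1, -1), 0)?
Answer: 8105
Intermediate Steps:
Function('f')(Q, X) = Add(-3, X, Pow(Q, 2), Pow(X, 2)) (Function('f')(Q, X) = Add(-3, Add(Add(Mul(Q, Q), Mul(X, X)), X)) = Add(-3, Add(Add(Pow(Q, 2), Pow(X, 2)), X)) = Add(-3, Add(X, Pow(Q, 2), Pow(X, 2))) = Add(-3, X, Pow(Q, 2), Pow(X, 2)))
d = 0 (d = Mul(-3, Mul(Mul(-1, -1), 0)) = Mul(-3, Mul(1, 0)) = Mul(-3, 0) = 0)
Add(Function('h')(46, d), Function('f')(70, -59)) = Add(-214, Add(-3, -59, Pow(70, 2), Pow(-59, 2))) = Add(-214, Add(-3, -59, 4900, 3481)) = Add(-214, 8319) = 8105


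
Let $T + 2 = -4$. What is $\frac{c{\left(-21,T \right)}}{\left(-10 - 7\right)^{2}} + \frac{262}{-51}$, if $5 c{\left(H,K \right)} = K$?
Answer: $- \frac{22288}{4335} \approx -5.1414$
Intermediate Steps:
$T = -6$ ($T = -2 - 4 = -6$)
$c{\left(H,K \right)} = \frac{K}{5}$
$\frac{c{\left(-21,T \right)}}{\left(-10 - 7\right)^{2}} + \frac{262}{-51} = \frac{\frac{1}{5} \left(-6\right)}{\left(-10 - 7\right)^{2}} + \frac{262}{-51} = - \frac{6}{5 \left(-17\right)^{2}} + 262 \left(- \frac{1}{51}\right) = - \frac{6}{5 \cdot 289} - \frac{262}{51} = \left(- \frac{6}{5}\right) \frac{1}{289} - \frac{262}{51} = - \frac{6}{1445} - \frac{262}{51} = - \frac{22288}{4335}$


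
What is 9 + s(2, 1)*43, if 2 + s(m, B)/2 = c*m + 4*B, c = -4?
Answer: -507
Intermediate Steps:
s(m, B) = -4 - 8*m + 8*B (s(m, B) = -4 + 2*(-4*m + 4*B) = -4 + (-8*m + 8*B) = -4 - 8*m + 8*B)
9 + s(2, 1)*43 = 9 + (-4 - 8*2 + 8*1)*43 = 9 + (-4 - 16 + 8)*43 = 9 - 12*43 = 9 - 516 = -507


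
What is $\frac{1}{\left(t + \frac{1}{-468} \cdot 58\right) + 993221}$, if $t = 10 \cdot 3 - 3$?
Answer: $\frac{234}{232420003} \approx 1.0068 \cdot 10^{-6}$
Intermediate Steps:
$t = 27$ ($t = 30 - 3 = 27$)
$\frac{1}{\left(t + \frac{1}{-468} \cdot 58\right) + 993221} = \frac{1}{\left(27 + \frac{1}{-468} \cdot 58\right) + 993221} = \frac{1}{\left(27 - \frac{29}{234}\right) + 993221} = \frac{1}{\frac{6289}{234} + 993221} = \frac{1}{\frac{232420003}{234}} = \frac{234}{232420003}$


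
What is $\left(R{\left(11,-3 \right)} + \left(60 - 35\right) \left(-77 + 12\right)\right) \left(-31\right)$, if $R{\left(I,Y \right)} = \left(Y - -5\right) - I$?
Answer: $50654$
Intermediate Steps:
$R{\left(I,Y \right)} = 5 + Y - I$ ($R{\left(I,Y \right)} = \left(Y + 5\right) - I = \left(5 + Y\right) - I = 5 + Y - I$)
$\left(R{\left(11,-3 \right)} + \left(60 - 35\right) \left(-77 + 12\right)\right) \left(-31\right) = \left(\left(5 - 3 - 11\right) + \left(60 - 35\right) \left(-77 + 12\right)\right) \left(-31\right) = \left(\left(5 - 3 - 11\right) + 25 \left(-65\right)\right) \left(-31\right) = \left(-9 - 1625\right) \left(-31\right) = \left(-1634\right) \left(-31\right) = 50654$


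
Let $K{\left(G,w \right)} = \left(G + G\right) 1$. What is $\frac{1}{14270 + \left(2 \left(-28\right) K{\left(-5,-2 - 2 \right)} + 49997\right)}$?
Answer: $\frac{1}{64827} \approx 1.5426 \cdot 10^{-5}$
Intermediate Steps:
$K{\left(G,w \right)} = 2 G$ ($K{\left(G,w \right)} = 2 G 1 = 2 G$)
$\frac{1}{14270 + \left(2 \left(-28\right) K{\left(-5,-2 - 2 \right)} + 49997\right)} = \frac{1}{14270 + \left(2 \left(-28\right) 2 \left(-5\right) + 49997\right)} = \frac{1}{14270 + \left(\left(-56\right) \left(-10\right) + 49997\right)} = \frac{1}{14270 + \left(560 + 49997\right)} = \frac{1}{14270 + 50557} = \frac{1}{64827}$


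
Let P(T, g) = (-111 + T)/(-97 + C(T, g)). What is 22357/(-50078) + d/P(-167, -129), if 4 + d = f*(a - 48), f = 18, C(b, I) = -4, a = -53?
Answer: -4610834481/6960842 ≈ -662.40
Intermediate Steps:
P(T, g) = 111/101 - T/101 (P(T, g) = (-111 + T)/(-97 - 4) = (-111 + T)/(-101) = (-111 + T)*(-1/101) = 111/101 - T/101)
d = -1822 (d = -4 + 18*(-53 - 48) = -4 + 18*(-101) = -4 - 1818 = -1822)
22357/(-50078) + d/P(-167, -129) = 22357/(-50078) - 1822/(111/101 - 1/101*(-167)) = 22357*(-1/50078) - 1822/(111/101 + 167/101) = -22357/50078 - 1822/278/101 = -22357/50078 - 1822*101/278 = -22357/50078 - 92011/139 = -4610834481/6960842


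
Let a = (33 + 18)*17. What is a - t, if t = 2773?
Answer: -1906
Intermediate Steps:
a = 867 (a = 51*17 = 867)
a - t = 867 - 1*2773 = 867 - 2773 = -1906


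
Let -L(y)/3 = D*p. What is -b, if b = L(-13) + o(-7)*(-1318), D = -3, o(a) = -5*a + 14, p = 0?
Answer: 64582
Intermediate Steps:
o(a) = 14 - 5*a
L(y) = 0 (L(y) = -(-9)*0 = -3*0 = 0)
b = -64582 (b = 0 + (14 - 5*(-7))*(-1318) = 0 + (14 + 35)*(-1318) = 0 + 49*(-1318) = 0 - 64582 = -64582)
-b = -1*(-64582) = 64582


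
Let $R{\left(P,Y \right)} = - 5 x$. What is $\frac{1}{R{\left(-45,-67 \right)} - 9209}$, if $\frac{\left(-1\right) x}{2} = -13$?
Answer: $- \frac{1}{9339} \approx -0.00010708$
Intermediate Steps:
$x = 26$ ($x = \left(-2\right) \left(-13\right) = 26$)
$R{\left(P,Y \right)} = -130$ ($R{\left(P,Y \right)} = \left(-5\right) 26 = -130$)
$\frac{1}{R{\left(-45,-67 \right)} - 9209} = \frac{1}{-130 - 9209} = \frac{1}{-9339} = - \frac{1}{9339}$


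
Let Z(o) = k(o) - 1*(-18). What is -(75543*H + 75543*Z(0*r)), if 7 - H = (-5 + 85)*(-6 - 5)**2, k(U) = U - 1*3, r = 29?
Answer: 729594294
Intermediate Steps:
k(U) = -3 + U (k(U) = U - 3 = -3 + U)
Z(o) = 15 + o (Z(o) = (-3 + o) - 1*(-18) = (-3 + o) + 18 = 15 + o)
H = -9673 (H = 7 - (-5 + 85)*(-6 - 5)**2 = 7 - 80*(-11)**2 = 7 - 80*121 = 7 - 1*9680 = 7 - 9680 = -9673)
-(75543*H + 75543*Z(0*r)) = -75543/(1/((15 + 0*29) - 9673)) = -75543/(1/((15 + 0) - 9673)) = -75543/(1/(15 - 9673)) = -75543/(1/(-9658)) = -75543/(-1/9658) = -75543*(-9658) = 729594294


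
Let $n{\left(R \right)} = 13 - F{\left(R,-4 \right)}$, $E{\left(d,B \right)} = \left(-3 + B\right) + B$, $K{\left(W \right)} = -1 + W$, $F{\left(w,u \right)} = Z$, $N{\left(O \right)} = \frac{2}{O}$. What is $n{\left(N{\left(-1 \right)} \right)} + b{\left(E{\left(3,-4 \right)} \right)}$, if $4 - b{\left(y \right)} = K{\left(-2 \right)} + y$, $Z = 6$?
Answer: $25$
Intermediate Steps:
$F{\left(w,u \right)} = 6$
$E{\left(d,B \right)} = -3 + 2 B$
$n{\left(R \right)} = 7$ ($n{\left(R \right)} = 13 - 6 = 7$)
$b{\left(y \right)} = 7 - y$ ($b{\left(y \right)} = 4 - \left(\left(-1 - 2\right) + y\right) = 4 - \left(-3 + y\right) = 7 - y$)
$n{\left(N{\left(-1 \right)} \right)} + b{\left(E{\left(3,-4 \right)} \right)} = 7 + \left(7 - \left(-3 + 2 \left(-4\right)\right)\right) = 7 + \left(7 - \left(-3 - 8\right)\right) = 7 + \left(7 - -11\right) = 7 + \left(7 + 11\right) = 7 + 18 = 25$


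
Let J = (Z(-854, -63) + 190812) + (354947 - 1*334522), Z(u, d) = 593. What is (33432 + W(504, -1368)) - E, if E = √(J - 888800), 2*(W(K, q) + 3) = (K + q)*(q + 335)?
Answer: 479685 - I*√676970 ≈ 4.7969e+5 - 822.78*I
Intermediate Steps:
W(K, q) = -3 + (335 + q)*(K + q)/2 (W(K, q) = -3 + ((K + q)*(q + 335))/2 = -3 + ((K + q)*(335 + q))/2 = -3 + ((335 + q)*(K + q))/2 = -3 + (335 + q)*(K + q)/2)
J = 211830 (J = (593 + 190812) + (354947 - 1*334522) = 191405 + (354947 - 334522) = 191405 + 20425 = 211830)
E = I*√676970 (E = √(211830 - 888800) = √(-676970) = I*√676970 ≈ 822.78*I)
(33432 + W(504, -1368)) - E = (33432 + (-3 + (½)*(-1368)² + (335/2)*504 + (335/2)*(-1368) + (½)*504*(-1368))) - I*√676970 = (33432 + (-3 + (½)*1871424 + 84420 - 229140 - 344736)) - I*√676970 = (33432 + (-3 + 935712 + 84420 - 229140 - 344736)) - I*√676970 = (33432 + 446253) - I*√676970 = 479685 - I*√676970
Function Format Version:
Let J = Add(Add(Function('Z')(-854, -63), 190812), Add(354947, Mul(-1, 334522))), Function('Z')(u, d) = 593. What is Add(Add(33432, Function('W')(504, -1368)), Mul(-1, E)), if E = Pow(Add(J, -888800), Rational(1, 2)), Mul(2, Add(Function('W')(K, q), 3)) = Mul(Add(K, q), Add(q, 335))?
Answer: Add(479685, Mul(-1, I, Pow(676970, Rational(1, 2)))) ≈ Add(4.7969e+5, Mul(-822.78, I))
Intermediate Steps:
Function('W')(K, q) = Add(-3, Mul(Rational(1, 2), Add(335, q), Add(K, q))) (Function('W')(K, q) = Add(-3, Mul(Rational(1, 2), Mul(Add(K, q), Add(q, 335)))) = Add(-3, Mul(Rational(1, 2), Mul(Add(K, q), Add(335, q)))) = Add(-3, Mul(Rational(1, 2), Mul(Add(335, q), Add(K, q)))) = Add(-3, Mul(Rational(1, 2), Add(335, q), Add(K, q))))
J = 211830 (J = Add(Add(593, 190812), Add(354947, Mul(-1, 334522))) = Add(191405, Add(354947, -334522)) = Add(191405, 20425) = 211830)
E = Mul(I, Pow(676970, Rational(1, 2))) (E = Pow(Add(211830, -888800), Rational(1, 2)) = Pow(-676970, Rational(1, 2)) = Mul(I, Pow(676970, Rational(1, 2))) ≈ Mul(822.78, I))
Add(Add(33432, Function('W')(504, -1368)), Mul(-1, E)) = Add(Add(33432, Add(-3, Mul(Rational(1, 2), Pow(-1368, 2)), Mul(Rational(335, 2), 504), Mul(Rational(335, 2), -1368), Mul(Rational(1, 2), 504, -1368))), Mul(-1, Mul(I, Pow(676970, Rational(1, 2))))) = Add(Add(33432, Add(-3, Mul(Rational(1, 2), 1871424), 84420, -229140, -344736)), Mul(-1, I, Pow(676970, Rational(1, 2)))) = Add(Add(33432, Add(-3, 935712, 84420, -229140, -344736)), Mul(-1, I, Pow(676970, Rational(1, 2)))) = Add(Add(33432, 446253), Mul(-1, I, Pow(676970, Rational(1, 2)))) = Add(479685, Mul(-1, I, Pow(676970, Rational(1, 2))))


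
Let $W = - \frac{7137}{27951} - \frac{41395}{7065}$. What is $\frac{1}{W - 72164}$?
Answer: $- \frac{13164921}{950113856014} \approx -1.3856 \cdot 10^{-5}$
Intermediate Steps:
$W = - \frac{80496970}{13164921}$ ($W = \left(-7137\right) \frac{1}{27951} - \frac{8279}{1413} = - \frac{2379}{9317} - \frac{8279}{1413} = - \frac{80496970}{13164921} \approx -6.1145$)
$\frac{1}{W - 72164} = \frac{1}{- \frac{80496970}{13164921} - 72164} = \frac{1}{- \frac{950113856014}{13164921}} = - \frac{13164921}{950113856014}$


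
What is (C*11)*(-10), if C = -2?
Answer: 220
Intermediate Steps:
(C*11)*(-10) = -2*11*(-10) = -22*(-10) = 220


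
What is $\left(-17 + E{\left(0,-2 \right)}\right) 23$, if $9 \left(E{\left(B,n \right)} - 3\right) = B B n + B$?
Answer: $-322$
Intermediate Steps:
$E{\left(B,n \right)} = 3 + \frac{B}{9} + \frac{n B^{2}}{9}$ ($E{\left(B,n \right)} = 3 + \frac{B B n + B}{9} = 3 + \frac{B^{2} n + B}{9} = 3 + \frac{n B^{2} + B}{9} = 3 + \frac{B + n B^{2}}{9} = 3 + \left(\frac{B}{9} + \frac{n B^{2}}{9}\right) = 3 + \frac{B}{9} + \frac{n B^{2}}{9}$)
$\left(-17 + E{\left(0,-2 \right)}\right) 23 = \left(-17 + \left(3 + \frac{1}{9} \cdot 0 + \frac{1}{9} \left(-2\right) 0^{2}\right)\right) 23 = \left(-17 + \left(3 + 0 + \frac{1}{9} \left(-2\right) 0\right)\right) 23 = \left(-17 + \left(3 + 0 + 0\right)\right) 23 = \left(-17 + 3\right) 23 = \left(-14\right) 23 = -322$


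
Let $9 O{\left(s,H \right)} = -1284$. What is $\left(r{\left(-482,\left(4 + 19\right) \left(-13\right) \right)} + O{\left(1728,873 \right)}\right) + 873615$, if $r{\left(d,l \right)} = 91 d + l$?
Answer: $\frac{2487934}{3} \approx 8.2931 \cdot 10^{5}$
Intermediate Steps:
$O{\left(s,H \right)} = - \frac{428}{3}$ ($O{\left(s,H \right)} = \frac{1}{9} \left(-1284\right) = - \frac{428}{3}$)
$r{\left(d,l \right)} = l + 91 d$
$\left(r{\left(-482,\left(4 + 19\right) \left(-13\right) \right)} + O{\left(1728,873 \right)}\right) + 873615 = \left(\left(\left(4 + 19\right) \left(-13\right) + 91 \left(-482\right)\right) - \frac{428}{3}\right) + 873615 = \left(\left(23 \left(-13\right) - 43862\right) - \frac{428}{3}\right) + 873615 = \left(\left(-299 - 43862\right) - \frac{428}{3}\right) + 873615 = \left(-44161 - \frac{428}{3}\right) + 873615 = - \frac{132911}{3} + 873615 = \frac{2487934}{3}$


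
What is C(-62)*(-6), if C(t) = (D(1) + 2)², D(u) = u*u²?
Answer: -54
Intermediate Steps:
D(u) = u³
C(t) = 9 (C(t) = (1³ + 2)² = (1 + 2)² = 3² = 9)
C(-62)*(-6) = 9*(-6) = -54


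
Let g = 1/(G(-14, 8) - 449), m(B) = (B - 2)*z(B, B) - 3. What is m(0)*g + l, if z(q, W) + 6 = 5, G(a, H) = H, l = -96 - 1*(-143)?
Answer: 20728/441 ≈ 47.002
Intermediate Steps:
l = 47 (l = -96 + 143 = 47)
z(q, W) = -1 (z(q, W) = -6 + 5 = -1)
m(B) = -1 - B (m(B) = (B - 2)*(-1) - 3 = (-2 + B)*(-1) - 3 = (2 - B) - 3 = -1 - B)
g = -1/441 (g = 1/(8 - 449) = 1/(-441) = -1/441 ≈ -0.0022676)
m(0)*g + l = (-1 - 1*0)*(-1/441) + 47 = (-1 + 0)*(-1/441) + 47 = -1*(-1/441) + 47 = 1/441 + 47 = 20728/441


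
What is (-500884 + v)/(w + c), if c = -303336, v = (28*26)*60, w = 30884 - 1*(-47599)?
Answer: 457204/224853 ≈ 2.0333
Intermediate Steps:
w = 78483 (w = 30884 + 47599 = 78483)
v = 43680 (v = 728*60 = 43680)
(-500884 + v)/(w + c) = (-500884 + 43680)/(78483 - 303336) = -457204/(-224853) = -457204*(-1/224853) = 457204/224853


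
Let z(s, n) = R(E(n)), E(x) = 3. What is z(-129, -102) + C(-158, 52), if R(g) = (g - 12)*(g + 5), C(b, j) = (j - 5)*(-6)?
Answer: -354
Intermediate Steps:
C(b, j) = 30 - 6*j (C(b, j) = (-5 + j)*(-6) = 30 - 6*j)
R(g) = (-12 + g)*(5 + g)
z(s, n) = -72 (z(s, n) = -60 + 3² - 7*3 = -60 + 9 - 21 = -72)
z(-129, -102) + C(-158, 52) = -72 + (30 - 6*52) = -72 + (30 - 312) = -72 - 282 = -354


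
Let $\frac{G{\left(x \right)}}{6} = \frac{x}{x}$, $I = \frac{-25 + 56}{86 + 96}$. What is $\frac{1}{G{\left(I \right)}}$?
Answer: $\frac{1}{6} \approx 0.16667$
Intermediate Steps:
$I = \frac{31}{182} \approx 0.17033$
$G{\left(x \right)} = 6$ ($G{\left(x \right)} = 6 \frac{x}{x} = 6 \cdot 1 = 6$)
$\frac{1}{G{\left(I \right)}} = \frac{1}{6}$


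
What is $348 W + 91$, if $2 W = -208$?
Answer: $-36101$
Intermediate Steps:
$W = -104$ ($W = \frac{1}{2} \left(-208\right) = -104$)
$348 W + 91 = 348 \left(-104\right) + 91 = -36192 + 91 = -36101$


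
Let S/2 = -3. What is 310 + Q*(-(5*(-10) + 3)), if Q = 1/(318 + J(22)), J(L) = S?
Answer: 96767/312 ≈ 310.15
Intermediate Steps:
S = -6 (S = 2*(-3) = -6)
J(L) = -6
Q = 1/312 (Q = 1/(318 - 6) = 1/312 ≈ 0.0032051)
310 + Q*(-(5*(-10) + 3)) = 310 + (-(5*(-10) + 3))/312 = 310 + (-(-50 + 3))/312 = 310 + (-1*(-47))/312 = 310 + (1/312)*47 = 310 + 47/312 = 96767/312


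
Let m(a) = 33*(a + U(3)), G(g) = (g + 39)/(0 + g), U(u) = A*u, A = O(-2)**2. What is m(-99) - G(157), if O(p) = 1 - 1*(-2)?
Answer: -373228/157 ≈ -2377.3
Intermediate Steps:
O(p) = 3 (O(p) = 1 + 2 = 3)
A = 9 (A = 3**2 = 9)
U(u) = 9*u
G(g) = (39 + g)/g
m(a) = 891 + 33*a (m(a) = 33*(a + 9*3) = 33*(a + 27) = 33*(27 + a) = 891 + 33*a)
m(-99) - G(157) = (891 + 33*(-99)) - (39 + 157)/157 = (891 - 3267) - 196/157 = -2376 - 1*196/157 = -2376 - 196/157 = -373228/157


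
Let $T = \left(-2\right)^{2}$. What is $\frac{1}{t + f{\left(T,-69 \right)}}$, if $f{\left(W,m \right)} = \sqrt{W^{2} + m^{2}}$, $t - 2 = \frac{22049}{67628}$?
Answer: $- \frac{10638222540}{21823086213343} + \frac{4573546384 \sqrt{4777}}{21823086213343} \approx 0.013997$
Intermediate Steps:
$t = \frac{157305}{67628}$ ($t = 2 + \frac{22049}{67628} = \frac{157305}{67628} \approx 2.326$)
$T = 4$
$\frac{1}{t + f{\left(T,-69 \right)}} = \frac{1}{\frac{157305}{67628} + \sqrt{4^{2} + \left(-69\right)^{2}}} = \frac{1}{\frac{157305}{67628} + \sqrt{16 + 4761}} = \frac{1}{\frac{157305}{67628} + \sqrt{4777}}$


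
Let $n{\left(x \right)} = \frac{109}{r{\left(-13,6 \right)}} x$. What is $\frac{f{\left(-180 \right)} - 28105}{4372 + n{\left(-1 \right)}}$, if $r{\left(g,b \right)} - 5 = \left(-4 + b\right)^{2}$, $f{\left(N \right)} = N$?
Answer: $- \frac{254565}{39239} \approx -6.4875$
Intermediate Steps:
$r{\left(g,b \right)} = 5 + \left(-4 + b\right)^{2}$
$n{\left(x \right)} = \frac{109 x}{9}$ ($n{\left(x \right)} = \frac{109}{5 + \left(-4 + 6\right)^{2}} x = \frac{109}{5 + 2^{2}} x = \frac{109}{5 + 4} x = \frac{109}{9} x = 109 \cdot \frac{1}{9} x = \frac{109 x}{9}$)
$\frac{f{\left(-180 \right)} - 28105}{4372 + n{\left(-1 \right)}} = \frac{-180 - 28105}{4372 + \frac{109}{9} \left(-1\right)} = - \frac{28285}{4372 - \frac{109}{9}} = - \frac{28285}{\frac{39239}{9}} = \left(-28285\right) \frac{9}{39239} = - \frac{254565}{39239}$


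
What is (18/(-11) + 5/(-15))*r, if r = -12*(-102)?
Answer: -26520/11 ≈ -2410.9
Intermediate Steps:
r = 1224
(18/(-11) + 5/(-15))*r = (18/(-11) + 5/(-15))*1224 = (18*(-1/11) + 5*(-1/15))*1224 = (-18/11 - ⅓)*1224 = -65/33*1224 = -26520/11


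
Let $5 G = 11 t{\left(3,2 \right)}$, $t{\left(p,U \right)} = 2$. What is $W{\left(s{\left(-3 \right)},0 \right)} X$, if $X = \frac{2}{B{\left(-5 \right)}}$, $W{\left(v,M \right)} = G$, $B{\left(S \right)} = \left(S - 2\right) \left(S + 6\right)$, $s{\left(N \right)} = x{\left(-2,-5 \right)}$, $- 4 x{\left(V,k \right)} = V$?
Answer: $- \frac{44}{35} \approx -1.2571$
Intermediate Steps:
$x{\left(V,k \right)} = - \frac{V}{4}$
$s{\left(N \right)} = \frac{1}{2}$ ($s{\left(N \right)} = \left(- \frac{1}{4}\right) \left(-2\right) = \frac{1}{2}$)
$B{\left(S \right)} = \left(-2 + S\right) \left(6 + S\right)$
$G = \frac{22}{5}$ ($G = \frac{11 \cdot 2}{5} = \frac{1}{5} \cdot 22 = \frac{22}{5} \approx 4.4$)
$W{\left(v,M \right)} = \frac{22}{5}$
$X = - \frac{2}{7}$ ($X = \frac{2}{-12 + \left(-5\right)^{2} + 4 \left(-5\right)} = \frac{2}{-12 + 25 - 20} = \frac{2}{-7} = 2 \left(- \frac{1}{7}\right) = - \frac{2}{7} \approx -0.28571$)
$W{\left(s{\left(-3 \right)},0 \right)} X = \frac{22}{5} \left(- \frac{2}{7}\right) = - \frac{44}{35}$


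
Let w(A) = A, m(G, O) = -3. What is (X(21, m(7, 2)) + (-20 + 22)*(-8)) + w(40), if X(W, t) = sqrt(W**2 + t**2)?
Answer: 24 + 15*sqrt(2) ≈ 45.213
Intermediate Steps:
(X(21, m(7, 2)) + (-20 + 22)*(-8)) + w(40) = (sqrt(21**2 + (-3)**2) + (-20 + 22)*(-8)) + 40 = (sqrt(441 + 9) + 2*(-8)) + 40 = (sqrt(450) - 16) + 40 = (15*sqrt(2) - 16) + 40 = (-16 + 15*sqrt(2)) + 40 = 24 + 15*sqrt(2)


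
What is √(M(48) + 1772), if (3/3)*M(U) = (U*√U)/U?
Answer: 2*√(443 + √3) ≈ 42.177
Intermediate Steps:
M(U) = √U (M(U) = (U*√U)/U = U^(3/2)/U = √U)
√(M(48) + 1772) = √(√48 + 1772) = √(4*√3 + 1772) = √(1772 + 4*√3)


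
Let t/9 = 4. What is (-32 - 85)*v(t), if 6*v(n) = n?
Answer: -702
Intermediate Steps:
t = 36 (t = 9*4 = 36)
v(n) = n/6
(-32 - 85)*v(t) = (-32 - 85)*((⅙)*36) = -117*6 = -702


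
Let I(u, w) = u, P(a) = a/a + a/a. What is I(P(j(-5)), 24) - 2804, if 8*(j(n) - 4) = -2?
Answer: -2802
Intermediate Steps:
j(n) = 15/4 (j(n) = 4 + (⅛)*(-2) = 4 - ¼ = 15/4)
P(a) = 2 (P(a) = 1 + 1 = 2)
I(P(j(-5)), 24) - 2804 = 2 - 2804 = -2802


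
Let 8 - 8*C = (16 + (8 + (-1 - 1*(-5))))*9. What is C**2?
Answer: 3721/4 ≈ 930.25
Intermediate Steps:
C = -61/2 (C = 1 - (16 + (8 + (-1 - 1*(-5))))*9/8 = 1 - (16 + (8 + (-1 + 5)))*9/8 = 1 - (16 + (8 + 4))*9/8 = 1 - (16 + 12)*9/8 = 1 - 7*9/2 = 1 - 1/8*252 = 1 - 63/2 = -61/2 ≈ -30.500)
C**2 = (-61/2)**2 = 3721/4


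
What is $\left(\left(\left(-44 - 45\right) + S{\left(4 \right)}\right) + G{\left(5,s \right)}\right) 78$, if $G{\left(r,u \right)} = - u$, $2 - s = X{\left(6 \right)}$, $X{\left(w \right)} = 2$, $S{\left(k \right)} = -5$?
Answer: $-7332$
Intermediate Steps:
$s = 0$ ($s = 2 - 2 = 0$)
$\left(\left(\left(-44 - 45\right) + S{\left(4 \right)}\right) + G{\left(5,s \right)}\right) 78 = \left(\left(\left(-44 - 45\right) - 5\right) - 0\right) 78 = \left(\left(-89 - 5\right) + 0\right) 78 = \left(-94 + 0\right) 78 = \left(-94\right) 78 = -7332$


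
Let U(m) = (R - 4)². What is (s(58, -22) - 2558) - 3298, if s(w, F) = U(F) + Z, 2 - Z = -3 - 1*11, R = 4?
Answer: -5840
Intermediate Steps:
Z = 16 (Z = 2 - (-3 - 1*11) = 2 - (-3 - 11) = 2 - 1*(-14) = 2 + 14 = 16)
U(m) = 0 (U(m) = (4 - 4)² = 0² = 0)
s(w, F) = 16 (s(w, F) = 0 + 16 = 16)
(s(58, -22) - 2558) - 3298 = (16 - 2558) - 3298 = -2542 - 3298 = -5840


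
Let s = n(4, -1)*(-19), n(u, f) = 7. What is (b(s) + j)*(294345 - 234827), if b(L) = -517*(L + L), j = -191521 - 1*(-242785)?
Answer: 11236165148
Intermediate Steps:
s = -133 (s = 7*(-19) = -133)
j = 51264 (j = -191521 + 242785 = 51264)
b(L) = -1034*L
(b(s) + j)*(294345 - 234827) = (-1034*(-133) + 51264)*(294345 - 234827) = (137522 + 51264)*59518 = 188786*59518 = 11236165148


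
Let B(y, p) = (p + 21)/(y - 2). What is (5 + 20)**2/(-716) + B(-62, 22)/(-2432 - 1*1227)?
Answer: -36582303/41917504 ≈ -0.87272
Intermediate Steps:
B(y, p) = (21 + p)/(-2 + y)
(5 + 20)**2/(-716) + B(-62, 22)/(-2432 - 1*1227) = (5 + 20)**2/(-716) + ((21 + 22)/(-2 - 62))/(-2432 - 1*1227) = 25**2*(-1/716) + (43/(-64))/(-2432 - 1227) = 625*(-1/716) - 1/64*43/(-3659) = -625/716 - 43/64*(-1/3659) = -625/716 + 43/234176 = -36582303/41917504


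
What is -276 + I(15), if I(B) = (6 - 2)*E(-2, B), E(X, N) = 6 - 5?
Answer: -272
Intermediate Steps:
E(X, N) = 1
I(B) = 4 (I(B) = (6 - 2)*1 = 4*1 = 4)
-276 + I(15) = -276 + 4 = -272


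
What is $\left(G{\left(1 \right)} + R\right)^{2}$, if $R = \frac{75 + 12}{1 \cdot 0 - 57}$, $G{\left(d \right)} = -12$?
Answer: $\frac{66049}{361} \approx 182.96$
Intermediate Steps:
$R = - \frac{29}{19}$ ($R = \frac{87}{0 - 57} = \frac{87}{-57} = 87 \left(- \frac{1}{57}\right) = - \frac{29}{19} \approx -1.5263$)
$\left(G{\left(1 \right)} + R\right)^{2} = \left(-12 - \frac{29}{19}\right)^{2} = \left(- \frac{257}{19}\right)^{2} = \frac{66049}{361}$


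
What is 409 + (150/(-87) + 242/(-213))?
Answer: 2508725/6177 ≈ 406.14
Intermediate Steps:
409 + (150/(-87) + 242/(-213)) = 409 + (150*(-1/87) + 242*(-1/213)) = 409 + (-50/29 - 242/213) = 409 - 17668/6177 = 2508725/6177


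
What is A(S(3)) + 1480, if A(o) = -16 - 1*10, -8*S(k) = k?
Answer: 1454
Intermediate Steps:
S(k) = -k/8
A(o) = -26 (A(o) = -16 - 10 = -26)
A(S(3)) + 1480 = -26 + 1480 = 1454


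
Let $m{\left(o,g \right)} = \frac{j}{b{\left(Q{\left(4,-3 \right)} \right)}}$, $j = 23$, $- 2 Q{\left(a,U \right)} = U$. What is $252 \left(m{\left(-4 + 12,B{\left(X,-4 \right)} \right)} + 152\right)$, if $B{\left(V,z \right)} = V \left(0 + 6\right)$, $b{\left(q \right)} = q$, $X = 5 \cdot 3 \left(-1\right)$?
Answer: $42168$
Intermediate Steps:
$X = -15$ ($X = 15 \left(-1\right) = -15$)
$Q{\left(a,U \right)} = - \frac{U}{2}$
$B{\left(V,z \right)} = 6 V$ ($B{\left(V,z \right)} = V 6 = 6 V$)
$m{\left(o,g \right)} = \frac{46}{3}$ ($m{\left(o,g \right)} = \frac{23}{\left(- \frac{1}{2}\right) \left(-3\right)} = \frac{23}{\frac{3}{2}} = 23 \cdot \frac{2}{3} = \frac{46}{3}$)
$252 \left(m{\left(-4 + 12,B{\left(X,-4 \right)} \right)} + 152\right) = 252 \left(\frac{46}{3} + 152\right) = 252 \cdot \frac{502}{3} = 42168$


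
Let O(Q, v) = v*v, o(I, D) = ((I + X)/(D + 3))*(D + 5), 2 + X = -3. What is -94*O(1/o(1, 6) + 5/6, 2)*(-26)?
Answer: 9776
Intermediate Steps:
X = -5 (X = -2 - 3 = -5)
o(I, D) = (-5 + I)*(5 + D)/(3 + D) (o(I, D) = ((I - 5)/(D + 3))*(D + 5) = ((-5 + I)/(3 + D))*(5 + D) = (-5 + I)*(5 + D)/(3 + D))
O(Q, v) = v**2
-94*O(1/o(1, 6) + 5/6, 2)*(-26) = -94*2**2*(-26) = -94*4*(-26) = -376*(-26) = 9776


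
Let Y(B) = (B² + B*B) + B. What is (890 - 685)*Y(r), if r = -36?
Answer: 523980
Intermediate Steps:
Y(B) = B + 2*B² (Y(B) = (B² + B²) + B = 2*B² + B = B + 2*B²)
(890 - 685)*Y(r) = (890 - 685)*(-36*(1 + 2*(-36))) = 205*(-36*(1 - 72)) = 205*(-36*(-71)) = 205*2556 = 523980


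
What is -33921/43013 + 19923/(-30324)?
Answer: -628522801/434775404 ≈ -1.4456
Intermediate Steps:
-33921/43013 + 19923/(-30324) = -33921*1/43013 + 19923*(-1/30324) = -33921/43013 - 6641/10108 = -628522801/434775404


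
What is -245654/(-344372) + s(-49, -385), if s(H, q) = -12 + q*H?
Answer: 3246345485/172186 ≈ 18854.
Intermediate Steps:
s(H, q) = -12 + H*q
-245654/(-344372) + s(-49, -385) = -245654/(-344372) + (-12 - 49*(-385)) = -245654*(-1/344372) + (-12 + 18865) = 122827/172186 + 18853 = 3246345485/172186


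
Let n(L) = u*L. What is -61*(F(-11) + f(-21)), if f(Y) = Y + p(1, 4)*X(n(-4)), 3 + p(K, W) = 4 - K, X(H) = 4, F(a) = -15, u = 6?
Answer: 2196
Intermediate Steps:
n(L) = 6*L
p(K, W) = 1 - K (p(K, W) = -3 + (4 - K) = 1 - K)
f(Y) = Y (f(Y) = Y + (1 - 1*1)*4 = Y + (1 - 1)*4 = Y + 0*4 = Y + 0 = Y)
-61*(F(-11) + f(-21)) = -61*(-15 - 21) = -61*(-36) = 2196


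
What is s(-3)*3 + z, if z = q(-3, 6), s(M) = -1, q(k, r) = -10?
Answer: -13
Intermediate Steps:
z = -10
s(-3)*3 + z = -1*3 - 10 = -3 - 10 = -13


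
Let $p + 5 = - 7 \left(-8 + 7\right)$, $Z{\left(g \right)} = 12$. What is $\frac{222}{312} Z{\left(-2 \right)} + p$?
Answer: $\frac{137}{13} \approx 10.538$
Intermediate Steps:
$p = 2$ ($p = -5 - 7 \left(-8 + 7\right) = -5 - -7 = -5 + 7 = 2$)
$\frac{222}{312} Z{\left(-2 \right)} + p = \frac{222}{312} \cdot 12 + 2 = 222 \cdot \frac{1}{312} \cdot 12 + 2 = \frac{37}{52} \cdot 12 + 2 = \frac{111}{13} + 2 = \frac{137}{13}$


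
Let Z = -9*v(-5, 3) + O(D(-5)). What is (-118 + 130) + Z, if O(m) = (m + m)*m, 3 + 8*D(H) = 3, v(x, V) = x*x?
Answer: -213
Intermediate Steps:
v(x, V) = x²
D(H) = 0 (D(H) = -3/8 + (⅛)*3 = -3/8 + 3/8 = 0)
O(m) = 2*m² (O(m) = (2*m)*m = 2*m²)
Z = -225 (Z = -9*(-5)² + 2*0² = -9*25 + 2*0 = -225 + 0 = -225)
(-118 + 130) + Z = (-118 + 130) - 225 = 12 - 225 = -213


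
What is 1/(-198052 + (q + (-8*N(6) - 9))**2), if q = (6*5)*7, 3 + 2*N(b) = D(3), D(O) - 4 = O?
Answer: -1/163827 ≈ -6.1040e-6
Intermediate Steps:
D(O) = 4 + O
N(b) = 2 (N(b) = -3/2 + (4 + 3)/2 = -3/2 + (1/2)*7 = -3/2 + 7/2 = 2)
q = 210 (q = 30*7 = 210)
1/(-198052 + (q + (-8*N(6) - 9))**2) = 1/(-198052 + (210 + (-8*2 - 9))**2) = 1/(-198052 + (210 + (-16 - 9))**2) = 1/(-198052 + (210 - 25)**2) = 1/(-198052 + 185**2) = 1/(-198052 + 34225) = 1/(-163827) = -1/163827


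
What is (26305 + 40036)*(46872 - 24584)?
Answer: 1478608208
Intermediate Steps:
(26305 + 40036)*(46872 - 24584) = 66341*22288 = 1478608208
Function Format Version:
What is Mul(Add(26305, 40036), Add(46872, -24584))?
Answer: 1478608208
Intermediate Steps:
Mul(Add(26305, 40036), Add(46872, -24584)) = Mul(66341, 22288) = 1478608208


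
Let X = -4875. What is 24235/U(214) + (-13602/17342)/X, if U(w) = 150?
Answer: 13659223127/84542250 ≈ 161.57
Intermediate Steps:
24235/U(214) + (-13602/17342)/X = 24235/150 - 13602/17342/(-4875) = 24235*(1/150) - 13602*1/17342*(-1/4875) = 4847/30 - 6801/8671*(-1/4875) = 4847/30 + 2267/14090375 = 13659223127/84542250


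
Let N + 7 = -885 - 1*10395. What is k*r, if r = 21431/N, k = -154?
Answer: 3300374/11287 ≈ 292.40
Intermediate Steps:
N = -11287 (N = -7 + (-885 - 1*10395) = -7 + (-885 - 10395) = -7 - 11280 = -11287)
r = -21431/11287 (r = 21431/(-11287) = 21431*(-1/11287) = -21431/11287 ≈ -1.8987)
k*r = -154*(-21431/11287) = 3300374/11287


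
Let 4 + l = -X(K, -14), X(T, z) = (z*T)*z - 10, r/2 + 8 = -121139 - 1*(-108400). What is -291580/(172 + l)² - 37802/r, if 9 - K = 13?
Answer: 3443761696/2949158667 ≈ 1.1677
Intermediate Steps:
K = -4 (K = 9 - 1*13 = 9 - 13 = -4)
r = -25494 (r = -16 + 2*(-121139 - 1*(-108400)) = -16 + 2*(-121139 + 108400) = -16 + 2*(-12739) = -16 - 25478 = -25494)
X(T, z) = -10 + T*z² (X(T, z) = (T*z)*z - 10 = T*z² - 10 = -10 + T*z²)
l = 790 (l = -4 - (-10 - 4*(-14)²) = -4 - (-10 - 4*196) = -4 - (-10 - 784) = -4 - 1*(-794) = -4 + 794 = 790)
-291580/(172 + l)² - 37802/r = -291580/(172 + 790)² - 37802/(-25494) = -291580/(962²) - 37802*(-1/25494) = -291580/925444 + 18901/12747 = -291580*1/925444 + 18901/12747 = -72895/231361 + 18901/12747 = 3443761696/2949158667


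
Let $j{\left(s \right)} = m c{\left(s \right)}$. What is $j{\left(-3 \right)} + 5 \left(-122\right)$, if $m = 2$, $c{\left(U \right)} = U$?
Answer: $-616$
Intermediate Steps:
$j{\left(s \right)} = 2 s$
$j{\left(-3 \right)} + 5 \left(-122\right) = 2 \left(-3\right) + 5 \left(-122\right) = -6 - 610 = -616$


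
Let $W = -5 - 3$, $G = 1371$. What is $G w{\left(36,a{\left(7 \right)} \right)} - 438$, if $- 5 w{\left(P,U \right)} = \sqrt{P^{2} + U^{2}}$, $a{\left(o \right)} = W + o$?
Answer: $-438 - \frac{1371 \sqrt{1297}}{5} \approx -10313.0$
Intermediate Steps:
$W = -8$
$a{\left(o \right)} = -8 + o$
$w{\left(P,U \right)} = - \frac{\sqrt{P^{2} + U^{2}}}{5}$
$G w{\left(36,a{\left(7 \right)} \right)} - 438 = 1371 \left(- \frac{\sqrt{36^{2} + \left(-8 + 7\right)^{2}}}{5}\right) - 438 = 1371 \left(- \frac{\sqrt{1296 + \left(-1\right)^{2}}}{5}\right) - 438 = 1371 \left(- \frac{\sqrt{1296 + 1}}{5}\right) - 438 = 1371 \left(- \frac{\sqrt{1297}}{5}\right) - 438 = - \frac{1371 \sqrt{1297}}{5} - 438 = -438 - \frac{1371 \sqrt{1297}}{5}$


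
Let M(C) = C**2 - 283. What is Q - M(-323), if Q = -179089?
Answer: -283135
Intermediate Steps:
M(C) = -283 + C**2
Q - M(-323) = -179089 - (-283 + (-323)**2) = -179089 - (-283 + 104329) = -179089 - 1*104046 = -179089 - 104046 = -283135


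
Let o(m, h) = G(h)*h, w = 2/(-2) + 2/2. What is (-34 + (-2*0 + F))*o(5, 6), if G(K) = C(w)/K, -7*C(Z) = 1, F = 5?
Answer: 29/7 ≈ 4.1429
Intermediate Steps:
w = 0 (w = 2*(-1/2) + 2*(1/2) = -1 + 1 = 0)
C(Z) = -1/7 (C(Z) = -1/7*1 = -1/7)
G(K) = -1/(7*K)
o(m, h) = -1/7 (o(m, h) = (-1/(7*h))*h = -1/7)
(-34 + (-2*0 + F))*o(5, 6) = (-34 + (-2*0 + 5))*(-1/7) = (-34 + (0 + 5))*(-1/7) = (-34 + 5)*(-1/7) = -29*(-1/7) = 29/7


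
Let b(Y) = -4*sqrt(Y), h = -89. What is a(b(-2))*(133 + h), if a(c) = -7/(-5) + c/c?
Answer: 528/5 ≈ 105.60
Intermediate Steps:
a(c) = 12/5 (a(c) = -7*(-1/5) + 1 = 7/5 + 1 = 12/5)
a(b(-2))*(133 + h) = 12*(133 - 89)/5 = (12/5)*44 = 528/5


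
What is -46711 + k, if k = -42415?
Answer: -89126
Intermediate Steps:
-46711 + k = -46711 - 42415 = -89126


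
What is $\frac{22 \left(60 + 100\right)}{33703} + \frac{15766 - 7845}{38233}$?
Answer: $\frac{401541623}{1288566799} \approx 0.31162$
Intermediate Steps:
$\frac{22 \left(60 + 100\right)}{33703} + \frac{15766 - 7845}{38233} = 22 \cdot 160 \cdot \frac{1}{33703} + 7921 \cdot \frac{1}{38233} = 3520 \cdot \frac{1}{33703} + \frac{7921}{38233} = \frac{3520}{33703} + \frac{7921}{38233} = \frac{401541623}{1288566799}$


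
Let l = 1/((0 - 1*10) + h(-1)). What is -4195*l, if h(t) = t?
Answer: 4195/11 ≈ 381.36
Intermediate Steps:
l = -1/11 (l = 1/((0 - 1*10) - 1) = 1/((0 - 10) - 1) = 1/(-10 - 1) = 1/(-11) = -1/11 ≈ -0.090909)
-4195*l = -4195*(-1)/11 = -1*(-4195/11) = 4195/11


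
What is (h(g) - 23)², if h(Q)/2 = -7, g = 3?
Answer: 1369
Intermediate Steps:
h(Q) = -14 (h(Q) = 2*(-7) = -14)
(h(g) - 23)² = (-14 - 23)² = (-37)² = 1369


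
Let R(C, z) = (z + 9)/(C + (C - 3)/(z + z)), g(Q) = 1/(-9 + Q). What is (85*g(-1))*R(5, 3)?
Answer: -153/8 ≈ -19.125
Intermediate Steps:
R(C, z) = (9 + z)/(C + (-3 + C)/(2*z)) (R(C, z) = (9 + z)/(C + (-3 + C)/((2*z))) = (9 + z)/(C + (-3 + C)*(1/(2*z))) = (9 + z)/(C + (-3 + C)/(2*z)))
(85*g(-1))*R(5, 3) = (85/(-9 - 1))*(2*3*(9 + 3)/(-3 + 5 + 2*5*3)) = (85/(-10))*(2*3*12/(-3 + 5 + 30)) = (85*(-1/10))*(2*3*12/32) = -17*3*12/32 = -17/2*9/4 = -153/8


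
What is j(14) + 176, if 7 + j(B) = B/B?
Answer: 170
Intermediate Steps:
j(B) = -6 (j(B) = -7 + B/B = -7 + 1 = -6)
j(14) + 176 = -6 + 176 = 170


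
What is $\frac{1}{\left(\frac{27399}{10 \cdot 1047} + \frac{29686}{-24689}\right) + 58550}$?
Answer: $\frac{86164610}{5045059795997} \approx 1.7079 \cdot 10^{-5}$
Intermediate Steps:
$\frac{1}{\left(\frac{27399}{10 \cdot 1047} + \frac{29686}{-24689}\right) + 58550} = \frac{1}{\left(\frac{27399}{10470} + 29686 \left(- \frac{1}{24689}\right)\right) + 58550} = \frac{1}{\left(27399 \cdot \frac{1}{10470} - \frac{29686}{24689}\right) + 58550} = \frac{1}{\left(\frac{9133}{3490} - \frac{29686}{24689}\right) + 58550} = \frac{1}{\frac{121880497}{86164610} + 58550} = \frac{1}{\frac{5045059795997}{86164610}} = \frac{86164610}{5045059795997}$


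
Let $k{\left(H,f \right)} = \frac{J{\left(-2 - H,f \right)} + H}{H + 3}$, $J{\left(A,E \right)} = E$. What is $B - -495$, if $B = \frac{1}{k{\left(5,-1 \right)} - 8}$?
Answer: $\frac{7423}{15} \approx 494.87$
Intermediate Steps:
$k{\left(H,f \right)} = \frac{H + f}{3 + H}$ ($k{\left(H,f \right)} = \frac{f + H}{H + 3} = \frac{H + f}{3 + H}$)
$B = - \frac{2}{15}$ ($B = \frac{1}{\frac{5 - 1}{3 + 5} - 8} = \frac{1}{\frac{1}{8} \cdot 4 - 8} = \frac{1}{\frac{1}{2} - 8} = \frac{1}{- \frac{15}{2}} = - \frac{2}{15} \approx -0.13333$)
$B - -495 = - \frac{2}{15} - -495 = - \frac{2}{15} + 495 = \frac{7423}{15}$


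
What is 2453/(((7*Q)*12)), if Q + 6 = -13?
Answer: -2453/1596 ≈ -1.5370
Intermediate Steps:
Q = -19 (Q = -6 - 13 = -19)
2453/(((7*Q)*12)) = 2453/(((7*(-19))*12)) = 2453/((-133*12)) = 2453/(-1596) = 2453*(-1/1596) = -2453/1596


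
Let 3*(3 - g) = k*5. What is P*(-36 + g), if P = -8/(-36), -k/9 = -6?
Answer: -82/3 ≈ -27.333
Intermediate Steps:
k = 54 (k = -9*(-6) = 54)
g = -87 (g = 3 - 18*5 = 3 - ⅓*270 = 3 - 90 = -87)
P = 2/9 (P = -8*(-1/36) = 2/9 ≈ 0.22222)
P*(-36 + g) = 2*(-36 - 87)/9 = (2/9)*(-123) = -82/3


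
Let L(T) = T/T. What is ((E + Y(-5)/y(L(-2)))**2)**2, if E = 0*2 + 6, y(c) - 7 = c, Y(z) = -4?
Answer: 14641/16 ≈ 915.06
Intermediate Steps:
L(T) = 1
y(c) = 7 + c
E = 6 (E = 0 + 6 = 6)
((E + Y(-5)/y(L(-2)))**2)**2 = ((6 - 4/(7 + 1))**2)**2 = ((6 - 4/8)**2)**2 = ((6 - 4*1/8)**2)**2 = ((6 - 1/2)**2)**2 = ((11/2)**2)**2 = (121/4)**2 = 14641/16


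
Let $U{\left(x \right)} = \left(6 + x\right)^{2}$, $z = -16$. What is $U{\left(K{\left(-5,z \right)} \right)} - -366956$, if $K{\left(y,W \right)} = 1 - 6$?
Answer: $366957$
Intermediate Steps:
$K{\left(y,W \right)} = -5$ ($K{\left(y,W \right)} = 1 - 6 = -5$)
$U{\left(K{\left(-5,z \right)} \right)} - -366956 = \left(6 - 5\right)^{2} - -366956 = 1^{2} + 366956 = 1 + 366956 = 366957$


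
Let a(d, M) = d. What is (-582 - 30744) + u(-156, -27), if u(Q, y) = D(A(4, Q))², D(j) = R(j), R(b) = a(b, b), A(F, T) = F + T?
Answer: -8222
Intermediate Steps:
R(b) = b
D(j) = j
u(Q, y) = (4 + Q)²
(-582 - 30744) + u(-156, -27) = (-582 - 30744) + (4 - 156)² = -31326 + (-152)² = -31326 + 23104 = -8222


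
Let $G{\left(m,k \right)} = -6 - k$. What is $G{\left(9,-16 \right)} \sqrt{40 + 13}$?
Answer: $10 \sqrt{53} \approx 72.801$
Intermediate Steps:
$G{\left(9,-16 \right)} \sqrt{40 + 13} = \left(-6 - -16\right) \sqrt{40 + 13} = \left(-6 + 16\right) \sqrt{53} = 10 \sqrt{53}$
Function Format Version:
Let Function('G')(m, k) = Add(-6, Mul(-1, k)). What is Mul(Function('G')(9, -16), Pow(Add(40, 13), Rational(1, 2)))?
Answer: Mul(10, Pow(53, Rational(1, 2))) ≈ 72.801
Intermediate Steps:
Mul(Function('G')(9, -16), Pow(Add(40, 13), Rational(1, 2))) = Mul(Add(-6, Mul(-1, -16)), Pow(Add(40, 13), Rational(1, 2))) = Mul(Add(-6, 16), Pow(53, Rational(1, 2))) = Mul(10, Pow(53, Rational(1, 2)))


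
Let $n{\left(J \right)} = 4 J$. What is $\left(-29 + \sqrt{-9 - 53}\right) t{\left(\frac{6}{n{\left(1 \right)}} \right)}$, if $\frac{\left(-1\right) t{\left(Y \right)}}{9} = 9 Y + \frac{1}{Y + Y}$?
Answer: $\frac{7221}{2} - \frac{249 i \sqrt{62}}{2} \approx 3610.5 - 980.31 i$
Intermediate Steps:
$t{\left(Y \right)} = - 81 Y - \frac{9}{2 Y}$ ($t{\left(Y \right)} = - 9 \left(9 Y + \frac{1}{Y + Y}\right) = - 9 \left(9 Y + \frac{1}{2 Y}\right) = - 9 \left(\frac{1}{2 Y} + 9 Y\right) = - 81 Y - \frac{9}{2 Y}$)
$\left(-29 + \sqrt{-9 - 53}\right) t{\left(\frac{6}{n{\left(1 \right)}} \right)} = \left(-29 + \sqrt{-9 - 53}\right) \left(- 81 \frac{6}{4 \cdot 1} - \frac{9}{2 \frac{6}{4 \cdot 1}}\right) = \left(-29 + \sqrt{-62}\right) \left(- 81 \cdot \frac{6}{4} - \frac{9}{2 \cdot \frac{6}{4}}\right) = \left(-29 + i \sqrt{62}\right) \left(- 81 \cdot 6 \cdot \frac{1}{4} - \frac{9}{2 \cdot 6 \cdot \frac{1}{4}}\right) = \left(-29 + i \sqrt{62}\right) \left(\left(-81\right) \frac{3}{2} - \frac{9}{2 \cdot \frac{3}{2}}\right) = \left(-29 + i \sqrt{62}\right) \left(- \frac{243}{2} - 3\right) = \left(-29 + i \sqrt{62}\right) \left(- \frac{249}{2}\right) = \frac{7221}{2} - \frac{249 i \sqrt{62}}{2}$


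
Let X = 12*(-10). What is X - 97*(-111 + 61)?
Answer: 4730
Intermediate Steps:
X = -120
X - 97*(-111 + 61) = -120 - 97*(-111 + 61) = -120 - 97*(-50) = -120 - 1*(-4850) = -120 + 4850 = 4730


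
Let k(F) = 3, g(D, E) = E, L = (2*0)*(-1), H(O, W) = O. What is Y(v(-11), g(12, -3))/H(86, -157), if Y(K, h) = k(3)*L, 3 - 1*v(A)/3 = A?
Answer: 0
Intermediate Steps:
v(A) = 9 - 3*A
L = 0 (L = 0*(-1) = 0)
Y(K, h) = 0 (Y(K, h) = 3*0 = 0)
Y(v(-11), g(12, -3))/H(86, -157) = 0/86 = 0*(1/86) = 0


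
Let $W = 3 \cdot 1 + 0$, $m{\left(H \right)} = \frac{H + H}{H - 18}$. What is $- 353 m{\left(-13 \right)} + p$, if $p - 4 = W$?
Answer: $- \frac{8961}{31} \approx -289.06$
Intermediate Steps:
$m{\left(H \right)} = \frac{2 H}{-18 + H}$
$W = 3$ ($W = 3 + 0 = 3$)
$p = 7$ ($p = 4 + 3 = 7$)
$- 353 m{\left(-13 \right)} + p = - 353 \cdot 2 \left(-13\right) \frac{1}{-18 - 13} + 7 = - 353 \cdot 2 \left(-13\right) \frac{1}{-31} + 7 = - 353 \cdot 2 \left(-13\right) \left(- \frac{1}{31}\right) + 7 = \left(-353\right) \frac{26}{31} + 7 = - \frac{9178}{31} + 7 = - \frac{8961}{31}$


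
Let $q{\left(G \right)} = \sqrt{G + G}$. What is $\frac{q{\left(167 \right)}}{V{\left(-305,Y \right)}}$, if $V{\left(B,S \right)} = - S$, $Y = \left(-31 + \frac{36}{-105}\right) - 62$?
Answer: $\frac{35 \sqrt{334}}{3267} \approx 0.19579$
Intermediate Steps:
$Y = - \frac{3267}{35}$ ($Y = \left(-31 + 36 \left(- \frac{1}{105}\right)\right) - 62 = \left(-31 - \frac{12}{35}\right) - 62 = - \frac{1097}{35} - 62 = - \frac{3267}{35} \approx -93.343$)
$q{\left(G \right)} = \sqrt{2} \sqrt{G}$ ($q{\left(G \right)} = \sqrt{2 G} = \sqrt{2} \sqrt{G}$)
$\frac{q{\left(167 \right)}}{V{\left(-305,Y \right)}} = \frac{\sqrt{2} \sqrt{167}}{\left(-1\right) \left(- \frac{3267}{35}\right)} = \frac{\sqrt{334}}{\frac{3267}{35}} = \sqrt{334} \cdot \frac{35}{3267} = \frac{35 \sqrt{334}}{3267}$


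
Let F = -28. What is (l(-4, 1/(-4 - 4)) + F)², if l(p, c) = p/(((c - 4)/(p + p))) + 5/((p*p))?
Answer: 350251225/278784 ≈ 1256.4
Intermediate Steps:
l(p, c) = 5/p² + 2*p²/(-4 + c) (l(p, c) = p/(((-4 + c)/((2*p)))) + 5/(p²) = p/(((-4 + c)*(1/(2*p)))) + 5/p² = p/(((-4 + c)/(2*p))) + 5/p² = p*(2*p/(-4 + c)) + 5/p² = 2*p²/(-4 + c) + 5/p² = 5/p² + 2*p²/(-4 + c))
(l(-4, 1/(-4 - 4)) + F)² = ((-20 + 2*(-4)⁴ + 5/(-4 - 4))/((-4)²*(-4 + 1/(-4 - 4))) - 28)² = ((-20 + 2*256 + 5/(-8))/(16*(-4 + 1/(-8))) - 28)² = ((-20 + 512 + 5*(-⅛))/(16*(-4 - ⅛)) - 28)² = ((-20 + 512 - 5/8)/(16*(-33/8)) - 28)² = ((1/16)*(-8/33)*(3931/8) - 28)² = (-3931/528 - 28)² = (-18715/528)² = 350251225/278784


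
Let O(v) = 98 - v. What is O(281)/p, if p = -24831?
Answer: 61/8277 ≈ 0.0073698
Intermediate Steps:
O(281)/p = (98 - 1*281)/(-24831) = (98 - 281)*(-1/24831) = -183*(-1/24831) = 61/8277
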